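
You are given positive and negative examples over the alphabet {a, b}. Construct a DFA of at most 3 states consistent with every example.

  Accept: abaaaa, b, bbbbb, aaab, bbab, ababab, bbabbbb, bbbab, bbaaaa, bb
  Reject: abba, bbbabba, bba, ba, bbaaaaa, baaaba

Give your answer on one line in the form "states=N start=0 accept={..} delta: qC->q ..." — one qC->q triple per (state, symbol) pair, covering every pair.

states=3 start=0 accept={1} delta: 0a->0 0b->1 1a->2 1b->1 2a->1 2b->1

Grow the machine one transition at a time. Run the examples from 0; the earliest place one falls off (shortest prefix, ties alphabetical) gets sent to the lowest-numbered state that keeps every Accept/Reject pair distinguishable — a pair clashes when both reach the same state with identical unread suffix — and to a fresh state only if none does.
a: 0a undefined. 0a->0: ok.
b: 0b undefined. 0b->0: no, abaaaa/abba meet in 0. Open state 1: 0b->1.
ba: 1a undefined. 1a->0: no, abaaaa/ba meet in 0. 1a->1: no, abaaaa/ba meet in 1. Open state 2: 1a->2.
bb: 1b undefined. 1b->0: no, bbabbbb/abba meet in 0. 1b->1: ok.
baa: 2a undefined. 2a->0: no, abaaaa/bbaaaaa meet in 0. 2a->1: ok.
abab: 2b undefined. 2b->0: no, bbab/baaaba meet in 0. 2b->1: ok.
All examples now run through 3 states with every (state, symbol) defined. Accept strings end in {1}, Reject strings end in {2}; accept={1}.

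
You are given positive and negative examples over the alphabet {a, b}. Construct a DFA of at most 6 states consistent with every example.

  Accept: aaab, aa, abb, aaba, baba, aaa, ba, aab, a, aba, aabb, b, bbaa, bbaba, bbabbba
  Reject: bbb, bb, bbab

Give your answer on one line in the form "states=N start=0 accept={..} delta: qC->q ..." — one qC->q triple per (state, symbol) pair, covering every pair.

states=4 start=0 accept={0,1,2} delta: 0a->1 0b->2 1a->1 1b->0 2a->0 2b->3 3a->2 3b->3

State merging on the prefix tree: take the shortest (then alphabetical) example prefix whose next move is undefined and point that move at state 0, else 1, else 2, ...; a target is out if some Accept/Reject pair would then sit in one state with the same input left (inseparable). If every existing state is out, open a new one.
a: 0a undefined. 0a->0: no, abb/bb meet in 0 with "bb" left. Open state 1: 0a->1.
b: 0b undefined. 0b->0: no, b/bbb meet in 0. 0b->1: no, abb/bbb meet in 1 with "bb" left. Open state 2: 0b->2.
aa: 1a undefined. 1a->0: no, aabb/bb meet in 2 with "b" left. 1a->1: ok.
ab: 1b undefined. 1b->0: ok.
ba: 2a undefined. 2a->0: ok.
bb: 2b undefined. 2b->0: no, aaab/bb meet in 0. 2b->1: no, aaab/bbb meet in 0. 2b->2: no, abb/bbb meet in 2. Open state 3: 2b->3.
bba: 3a undefined. 3a->0: no, abb/bbab meet in 2. 3a->1: no, aaab/bbab meet in 0. 3a->2: ok.
bbb: 3b undefined. 3b->0: no, aaab/bbb meet in 0. 3b->1: no, aa/bbb meet in 1. 3b->2: no, abb/bbb meet in 2. 3b->3: ok.
All examples now run through 4 states with every (state, symbol) defined. Accept strings end in {0,1,2}, Reject strings end in {3}; accept={0,1,2}.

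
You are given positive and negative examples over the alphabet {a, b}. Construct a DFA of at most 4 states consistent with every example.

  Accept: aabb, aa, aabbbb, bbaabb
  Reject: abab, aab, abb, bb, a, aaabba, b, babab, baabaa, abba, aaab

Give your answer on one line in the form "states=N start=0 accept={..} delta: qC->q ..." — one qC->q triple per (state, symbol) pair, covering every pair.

states=4 start=0 accept={2} delta: 0a->1 0b->0 1a->2 1b->0 2a->0 2b->3 3a->0 3b->2

State merging on the prefix tree: take the shortest (then alphabetical) example prefix whose next move is undefined and point that move at state 0, else 1, else 2, ...; a target is out if some Accept/Reject pair would then sit in one state with the same input left (inseparable). If every existing state is out, open a new one.
a: 0a undefined. 0a->0: no, aabb/abb meet in 0 with "bb" left. Open state 1: 0a->1.
b: 0b undefined. 0b->0: ok.
aa: 1a undefined. 1a->0: no, aabb/aab meet in 0. 1a->1: no, aabb/abb meet in 1 with "bb" left. Open state 2: 1a->2.
ab: 1b undefined. 1b->0: ok.
aaa: 2a undefined. 2a->0: ok.
aab: 2b undefined. 2b->0: no, aabb/abab meet in 0. 2b->1: no, aabb/abab meet in 0. 2b->2: no, aabb/aab meet in 2. Open state 3: 2b->3.
aabb: 3b undefined. 3b->0: no, aabb/abab meet in 0. 3b->1: no, aabb/a meet in 1. 3b->2: ok.
baaba: 3a undefined. 3a->0: ok.
All examples now run through 4 states with every (state, symbol) defined. Accept strings end in {2}, Reject strings end in {0,1,3}; accept={2}.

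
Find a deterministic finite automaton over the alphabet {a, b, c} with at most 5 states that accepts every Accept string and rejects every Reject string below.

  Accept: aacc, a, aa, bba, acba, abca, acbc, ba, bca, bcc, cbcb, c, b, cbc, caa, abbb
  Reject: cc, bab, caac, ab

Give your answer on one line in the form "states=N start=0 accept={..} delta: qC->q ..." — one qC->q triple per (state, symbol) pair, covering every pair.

Fold the examples into a partial DFA from state 0: repeatedly fix the first undefined (state, symbol) met by the shortest-then-alphabetical prefix, trying targets in increasing order and rejecting any under which an Accept and a Reject string meet in one state with the same remainder; add a state when all current targets are rejected. Accepting states are where Accept strings end.
a: 0a undefined. 0a->0: no, aacc/cc meet in 0 with "cc" left. Open state 1: 0a->1.
b: 0b undefined. 0b->0: no, bcc/cc meet in 0 with "cc" left. 0b->1: ok.
c: 0c undefined. 0c->0: no, c/cc meet in 0. 0c->1: ok.
aa: 1a undefined. 1a->0: no, aacc/cc meet in 1 with "c" left. 1a->1: ok.
ab: 1b undefined. 1b->0: no, cbcb/bab meet in 0. 1b->1: no, a/bab meet in 1. Open state 2: 1b->2.
ac: 1c undefined. 1c->0: no, acbc/cc meet in 0. 1c->1: no, aacc/cc meet in 1. 1c->2: ok.
abb: 2b undefined. 2b->0: ok.
abc: 2c undefined. 2c->0: ok.
bba: 2a undefined. 2a->0: ok.
All examples now run through 3 states with every (state, symbol) defined. Accept strings end in {0,1}, Reject strings end in {2}; accept={0,1}.

states=3 start=0 accept={0,1} delta: 0a->1 0b->1 0c->1 1a->1 1b->2 1c->2 2a->0 2b->0 2c->0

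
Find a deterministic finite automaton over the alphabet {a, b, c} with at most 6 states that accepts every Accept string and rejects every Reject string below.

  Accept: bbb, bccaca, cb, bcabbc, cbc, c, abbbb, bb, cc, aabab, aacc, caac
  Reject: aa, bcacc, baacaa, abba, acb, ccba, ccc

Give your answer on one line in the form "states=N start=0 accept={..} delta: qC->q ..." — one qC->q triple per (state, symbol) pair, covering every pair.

states=5 start=0 accept={0,2,4} delta: 0a->1 0b->0 0c->2 1a->1 1b->0 1c->3 2a->2 2b->0 2c->4 3a->0 3b->1 3c->0 4a->0 4b->0 4c->1

Fold the examples into a partial DFA from state 0: repeatedly fix the first undefined (state, symbol) met by the shortest-then-alphabetical prefix, trying targets in increasing order and rejecting any under which an Accept and a Reject string meet in one state with the same remainder; add a state when all current targets are rejected. Accepting states are where Accept strings end.
a: 0a undefined. 0a->0: no, cb/acb meet in 0 with "cb" left. Open state 1: 0a->1.
b: 0b undefined. 0b->0: ok.
c: 0c undefined. 0c->0: no, bbb/ccc meet in 0. 0c->1: no, aacc/bcacc meet in 1 with "acc" left. Open state 2: 0c->2.
aa: 1a undefined. 1a->0: no, bbb/aa meet in 0. 1a->1: ok.
ab: 1b undefined. 1b->0: ok.
ac: 1c undefined. 1c->0: no, bbb/acb meet in 0. 1c->1: no, bbb/acb meet in 0. 1c->2: no, cb/acb meet in 2 with "b" left. Open state 3: 1c->3.
ca: 2a undefined. 2a->0: no, cc/bcacc meet in 2 with "c" left. 2a->1: no, aacc/bcacc meet in 3 with "c" left. 2a->2: ok.
cb: 2b undefined. 2b->0: ok.
cc: 2c undefined. 2c->0: no, bcabbc/bcacc meet in 2. 2c->1: no, cc/aa meet in 1. 2c->2: no, bccaca/bcacc meet in 2. 2c->3: no, aacc/bcacc meet in 3 with "c" left. Open state 4: 2c->4.
acb: 3b undefined. 3b->0: no, bbb/acb meet in 0. 3b->1: ok.
ccb: 4b undefined. 4b->0: ok.
ccc: 4c undefined. 4c->0: no, bbb/bcacc meet in 0. 4c->1: ok.
aacc: 3c undefined. 3c->0: ok.
bcca: 4a undefined. 4a->0: ok.
baaca: 3a undefined. 3a->0: ok.
All examples now run through 5 states with every (state, symbol) defined. Accept strings end in {0,2,4}, Reject strings end in {1}; accept={0,2,4}.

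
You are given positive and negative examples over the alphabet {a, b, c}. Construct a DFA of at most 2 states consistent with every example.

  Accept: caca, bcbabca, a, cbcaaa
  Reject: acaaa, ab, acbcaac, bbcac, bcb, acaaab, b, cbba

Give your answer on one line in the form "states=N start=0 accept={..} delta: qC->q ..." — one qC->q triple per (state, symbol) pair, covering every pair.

states=2 start=0 accept={0} delta: 0a->0 0b->1 0c->1 1a->1 1b->1 1c->0

State merging on the prefix tree: take the shortest (then alphabetical) example prefix whose next move is undefined and point that move at state 0, else 1, else 2, ...; a target is out if some Accept/Reject pair would then sit in one state with the same input left (inseparable). If every existing state is out, open a new one.
a: 0a undefined. 0a->0: ok.
b: 0b undefined. 0b->0: no, a/ab meet in 0. Open state 1: 0b->1.
c: 0c undefined. 0c->0: no, caca/acaaa meet in 0. 0c->1: ok.
bb: 1b undefined. 1b->0: no, cbcaaa/acaaa meet in 1 with "aaa" left. 1b->1: ok.
bc: 1c undefined. 1c->0: ok.
ca: 1a undefined. 1a->0: no, caca/acaaa meet in 0. 1a->1: ok.
All examples now run through 2 states with every (state, symbol) defined. Accept strings end in {0}, Reject strings end in {1}; accept={0}.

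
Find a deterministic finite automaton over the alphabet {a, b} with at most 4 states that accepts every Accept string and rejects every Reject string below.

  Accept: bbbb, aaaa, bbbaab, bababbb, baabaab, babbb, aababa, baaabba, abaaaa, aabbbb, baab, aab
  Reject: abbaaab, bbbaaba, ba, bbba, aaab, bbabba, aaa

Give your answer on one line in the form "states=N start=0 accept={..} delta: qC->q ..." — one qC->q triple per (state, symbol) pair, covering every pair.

State merging on the prefix tree: take the shortest (then alphabetical) example prefix whose next move is undefined and point that move at state 0, else 1, else 2, ...; a target is out if some Accept/Reject pair would then sit in one state with the same input left (inseparable). If every existing state is out, open a new one.
a: 0a undefined. 0a->0: no, aaaa/aaa meet in 0. Open state 1: 0a->1.
b: 0b undefined. 0b->0: ok.
aa: 1a undefined. 1a->0: no, baaabba/bbabba meet in 1 with "bba" left. 1a->1: no, aaaa/ba meet in 1. Open state 2: 1a->2.
ab: 1b undefined. 1b->0: ok.
aaa: 2a undefined. 2a->0: no, bbbb/abbaaab meet in 0. 2a->1: no, bbbb/abbaaab meet in 0. 2a->2: no, aaaa/aaa meet in 2. Open state 3: 2a->3.
aab: 2b undefined. 2b->0: no, aababa/bbbaaba meet in 1. 2b->1: no, bbbaab/ba meet in 1. 2b->2: ok.
aaaa: 3a undefined. 3a->0: ok.
aaab: 3b undefined. 3b->0: no, bbbb/abbaaab meet in 0. 3b->1: no, baaabba/abbaaab meet in 1. 3b->2: no, bbbaab/abbaaab meet in 2. 3b->3: ok.
All examples now run through 4 states with every (state, symbol) defined. Accept strings end in {0,2}, Reject strings end in {1,3}; accept={0,2}.

states=4 start=0 accept={0,2} delta: 0a->1 0b->0 1a->2 1b->0 2a->3 2b->2 3a->0 3b->3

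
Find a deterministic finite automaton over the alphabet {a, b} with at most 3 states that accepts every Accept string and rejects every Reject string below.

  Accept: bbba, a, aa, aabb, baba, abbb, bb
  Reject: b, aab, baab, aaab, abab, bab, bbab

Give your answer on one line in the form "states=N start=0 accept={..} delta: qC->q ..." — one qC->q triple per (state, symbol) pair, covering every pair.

Fold the examples into a partial DFA from state 0: repeatedly fix the first undefined (state, symbol) met by the shortest-then-alphabetical prefix, trying targets in increasing order and rejecting any under which an Accept and a Reject string meet in one state with the same remainder; add a state when all current targets are rejected. Accepting states are where Accept strings end.
a: 0a undefined. 0a->0: ok.
b: 0b undefined. 0b->0: no, bbba/b meet in 0. Open state 1: 0b->1.
ba: 1a undefined. 1a->0: ok.
bb: 1b undefined. 1b->0: no, abbb/b meet in 1. 1b->1: no, aabb/b meet in 1. Open state 2: 1b->2.
bba: 2a undefined. 2a->0: ok.
bbb: 2b undefined. 2b->0: ok.
All examples now run through 3 states with every (state, symbol) defined. Accept strings end in {0,2}, Reject strings end in {1}; accept={0,2}.

states=3 start=0 accept={0,2} delta: 0a->0 0b->1 1a->0 1b->2 2a->0 2b->0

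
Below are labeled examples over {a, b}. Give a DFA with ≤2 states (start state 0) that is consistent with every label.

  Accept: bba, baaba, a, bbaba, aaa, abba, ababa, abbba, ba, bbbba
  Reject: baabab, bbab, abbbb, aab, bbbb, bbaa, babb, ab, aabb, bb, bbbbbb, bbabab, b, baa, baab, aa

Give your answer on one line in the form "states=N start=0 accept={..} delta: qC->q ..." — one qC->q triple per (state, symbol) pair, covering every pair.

Grow the machine one transition at a time. Run the examples from 0; the earliest place one falls off (shortest prefix, ties alphabetical) gets sent to the lowest-numbered state that keeps every Accept/Reject pair distinguishable — a pair clashes when both reach the same state with identical unread suffix — and to a fresh state only if none does.
a: 0a undefined. 0a->0: no, a/aa meet in 0. Open state 1: 0a->1.
b: 0b undefined. 0b->0: ok.
aa: 1a undefined. 1a->0: ok.
ab: 1b undefined. 1b->0: ok.
All examples now run through 2 states with every (state, symbol) defined. Accept strings end in {1}, Reject strings end in {0}; accept={1}.

states=2 start=0 accept={1} delta: 0a->1 0b->0 1a->0 1b->0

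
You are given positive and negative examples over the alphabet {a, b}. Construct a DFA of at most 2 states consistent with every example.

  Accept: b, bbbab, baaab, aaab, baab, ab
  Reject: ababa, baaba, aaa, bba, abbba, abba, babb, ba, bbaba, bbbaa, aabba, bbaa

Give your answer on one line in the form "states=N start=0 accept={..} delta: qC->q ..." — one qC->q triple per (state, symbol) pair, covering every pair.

states=2 start=0 accept={1} delta: 0a->0 0b->1 1a->0 1b->0

Grow the machine one transition at a time. Run the examples from 0; the earliest place one falls off (shortest prefix, ties alphabetical) gets sent to the lowest-numbered state that keeps every Accept/Reject pair distinguishable — a pair clashes when both reach the same state with identical unread suffix — and to a fresh state only if none does.
a: 0a undefined. 0a->0: ok.
b: 0b undefined. 0b->0: no, b/ababa meet in 0. Open state 1: 0b->1.
ba: 1a undefined. 1a->0: ok.
bb: 1b undefined. 1b->0: ok.
All examples now run through 2 states with every (state, symbol) defined. Accept strings end in {1}, Reject strings end in {0}; accept={1}.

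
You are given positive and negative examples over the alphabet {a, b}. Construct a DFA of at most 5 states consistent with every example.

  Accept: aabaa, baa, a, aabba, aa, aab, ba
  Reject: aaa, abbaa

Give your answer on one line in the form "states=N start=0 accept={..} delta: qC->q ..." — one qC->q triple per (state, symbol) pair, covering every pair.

states=4 start=0 accept={1,2,3} delta: 0a->1 0b->0 1a->2 1b->1 2a->0 2b->3 3a->0 3b->0

Grow the machine one transition at a time. Run the examples from 0; the earliest place one falls off (shortest prefix, ties alphabetical) gets sent to the lowest-numbered state that keeps every Accept/Reject pair distinguishable — a pair clashes when both reach the same state with identical unread suffix — and to a fresh state only if none does.
a: 0a undefined. 0a->0: no, a/aaa meet in 0. Open state 1: 0a->1.
b: 0b undefined. 0b->0: ok.
aa: 1a undefined. 1a->0: no, a/aaa meet in 1. 1a->1: no, baa/aaa meet in 1. Open state 2: 1a->2.
ab: 1b undefined. 1b->0: no, baa/abbaa meet in 2. 1b->1: ok.
aaa: 2a undefined. 2a->0: ok.
aab: 2b undefined. 2b->0: no, aab/aaa meet in 0. 2b->1: no, aabaa/aaa meet in 0. 2b->2: no, aabba/aaa meet in 0. Open state 3: 2b->3.
aaba: 3a undefined. 3a->0: ok.
aabb: 3b undefined. 3b->0: ok.
All examples now run through 4 states with every (state, symbol) defined. Accept strings end in {1,2,3}, Reject strings end in {0}; accept={1,2,3}.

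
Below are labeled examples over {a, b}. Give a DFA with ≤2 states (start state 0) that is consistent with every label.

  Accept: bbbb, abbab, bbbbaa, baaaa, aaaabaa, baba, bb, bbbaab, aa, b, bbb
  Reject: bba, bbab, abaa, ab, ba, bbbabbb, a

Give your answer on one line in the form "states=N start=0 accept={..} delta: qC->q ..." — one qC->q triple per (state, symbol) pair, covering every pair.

states=2 start=0 accept={0} delta: 0a->1 0b->0 1a->0 1b->1

State merging on the prefix tree: take the shortest (then alphabetical) example prefix whose next move is undefined and point that move at state 0, else 1, else 2, ...; a target is out if some Accept/Reject pair would then sit in one state with the same input left (inseparable). If every existing state is out, open a new one.
a: 0a undefined. 0a->0: no, abbab/bbab meet in 0 with "bbab" left. Open state 1: 0a->1.
b: 0b undefined. 0b->0: ok.
aa: 1a undefined. 1a->0: ok.
ab: 1b undefined. 1b->0: no, bbbb/bbab meet in 0. 1b->1: ok.
All examples now run through 2 states with every (state, symbol) defined. Accept strings end in {0}, Reject strings end in {1}; accept={0}.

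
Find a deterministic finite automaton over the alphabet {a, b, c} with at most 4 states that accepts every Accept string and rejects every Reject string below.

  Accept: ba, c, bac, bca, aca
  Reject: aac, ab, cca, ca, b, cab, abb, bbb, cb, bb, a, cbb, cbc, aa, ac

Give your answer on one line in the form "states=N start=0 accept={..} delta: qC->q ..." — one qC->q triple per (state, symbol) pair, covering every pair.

states=3 start=0 accept={0} delta: 0a->1 0b->2 0c->0 1a->1 1b->1 1c->2 2a->0 2b->1 2c->2

Fold the examples into a partial DFA from state 0: repeatedly fix the first undefined (state, symbol) met by the shortest-then-alphabetical prefix, trying targets in increasing order and rejecting any under which an Accept and a Reject string meet in one state with the same remainder; add a state when all current targets are rejected. Accepting states are where Accept strings end.
a: 0a undefined. 0a->0: no, c/aac meet in 0 with "c" left. Open state 1: 0a->1.
b: 0b undefined. 0b->0: no, ba/a meet in 1. 0b->1: no, ba/aa meet in 1 with "a" left. Open state 2: 0b->2.
c: 0c undefined. 0c->0: ok.
aa: 1a undefined. 1a->0: no, c/aac meet in 0. 1a->1: ok.
ab: 1b undefined. 1b->0: no, c/ab meet in 0. 1b->1: ok.
ac: 1c undefined. 1c->0: no, c/aac meet in 0. 1c->1: no, aca/aac meet in 1. 1c->2: ok.
ba: 2a undefined. 2a->0: ok.
bb: 2b undefined. 2b->0: no, ba/bb meet in 0. 2b->1: ok.
bc: 2c undefined. 2c->0: no, ba/cbc meet in 0. 2c->1: no, bca/ab meet in 1. 2c->2: ok.
All examples now run through 3 states with every (state, symbol) defined. Accept strings end in {0}, Reject strings end in {1,2}; accept={0}.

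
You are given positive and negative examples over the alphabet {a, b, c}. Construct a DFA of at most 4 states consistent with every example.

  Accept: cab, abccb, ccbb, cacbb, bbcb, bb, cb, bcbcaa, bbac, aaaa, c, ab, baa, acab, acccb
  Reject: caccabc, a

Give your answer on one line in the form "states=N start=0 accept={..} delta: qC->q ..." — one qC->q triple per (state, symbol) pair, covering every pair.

states=4 start=0 accept={0,2} delta: 0a->1 0b->0 0c->0 1a->0 1b->0 1c->2 2a->0 2b->0 2c->3 3a->3 3b->2 3c->0

State merging on the prefix tree: take the shortest (then alphabetical) example prefix whose next move is undefined and point that move at state 0, else 1, else 2, ...; a target is out if some Accept/Reject pair would then sit in one state with the same input left (inseparable). If every existing state is out, open a new one.
a: 0a undefined. 0a->0: no, aaaa/a meet in 0. Open state 1: 0a->1.
b: 0b undefined. 0b->0: ok.
c: 0c undefined. 0c->0: ok.
aa: 1a undefined. 1a->0: ok.
ab: 1b undefined. 1b->0: ok.
ac: 1c undefined. 1c->0: no, cab/caccabc meet in 0. 1c->1: no, cab/caccabc meet in 0. Open state 2: 1c->2.
aca: 2a undefined. 2a->0: ok.
acc: 2c undefined. 2c->0: no, cab/caccabc meet in 0. 2c->1: no, cab/caccabc meet in 0. 2c->2: no, cab/caccabc meet in 0. Open state 3: 2c->3.
accc: 3c undefined. 3c->0: ok.
cacb: 2b undefined. 2b->0: ok.
cacca: 3a undefined. 3a->0: no, cab/caccabc meet in 0. 3a->1: no, cab/caccabc meet in 0. 3a->2: no, cab/caccabc meet in 0. 3a->3: ok.
caccab: 3b undefined. 3b->0: no, cab/caccabc meet in 0. 3b->1: no, bbac/caccabc meet in 2. 3b->2: ok.
All examples now run through 4 states with every (state, symbol) defined. Accept strings end in {0,2}, Reject strings end in {1,3}; accept={0,2}.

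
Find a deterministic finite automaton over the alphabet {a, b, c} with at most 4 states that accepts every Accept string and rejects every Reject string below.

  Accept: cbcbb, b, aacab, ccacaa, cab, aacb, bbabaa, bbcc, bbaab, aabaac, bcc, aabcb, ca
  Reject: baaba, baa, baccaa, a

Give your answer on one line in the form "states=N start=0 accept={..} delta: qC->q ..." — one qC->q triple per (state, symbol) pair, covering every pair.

states=4 start=0 accept={1,2} delta: 0a->0 0b->1 0c->1 1a->2 1b->1 1c->1 2a->3 2b->2 2c->3 3a->1 3b->2 3c->1

Grow the machine one transition at a time. Run the examples from 0; the earliest place one falls off (shortest prefix, ties alphabetical) gets sent to the lowest-numbered state that keeps every Accept/Reject pair distinguishable — a pair clashes when both reach the same state with identical unread suffix — and to a fresh state only if none does.
a: 0a undefined. 0a->0: ok.
b: 0b undefined. 0b->0: no, b/baaba meet in 0. Open state 1: 0b->1.
c: 0c undefined. 0c->0: no, ccacaa/a meet in 0. 0c->1: ok.
ba: 1a undefined. 1a->0: no, ca/baaba meet in 0. 1a->1: no, b/baa meet in 1. Open state 2: 1a->2.
bb: 1b undefined. 1b->0: no, aacb/a meet in 0. 1b->1: ok.
bc: 1c undefined. 1c->0: no, ccacaa/baa meet in 2 with "a" left. 1c->1: ok.
baa: 2a undefined. 2a->0: no, ca/baaba meet in 2. 2a->1: no, cbcbb/baa meet in 1. 2a->2: no, ca/baa meet in 2. Open state 3: 2a->3.
bac: 2c undefined. 2c->0: no, ccacaa/a meet in 0. 2c->1: no, ccacaa/baa meet in 3. 2c->2: no, ccacaa/baccaa meet in 3 with "a" left. 2c->3: ok.
cab: 2b undefined. 2b->0: no, aacab/a meet in 0. 2b->1: no, bbabaa/baa meet in 3. 2b->2: ok.
baab: 3b undefined. 3b->0: no, bbaab/baaba meet in 0. 3b->1: no, aacab/baaba meet in 2. 3b->2: ok.
bacc: 3c undefined. 3c->0: no, aabaac/baccaa meet in 0. 3c->1: ok.
ccaca: 3a undefined. 3a->0: no, ccacaa/a meet in 0. 3a->1: ok.
All examples now run through 4 states with every (state, symbol) defined. Accept strings end in {1,2}, Reject strings end in {0,3}; accept={1,2}.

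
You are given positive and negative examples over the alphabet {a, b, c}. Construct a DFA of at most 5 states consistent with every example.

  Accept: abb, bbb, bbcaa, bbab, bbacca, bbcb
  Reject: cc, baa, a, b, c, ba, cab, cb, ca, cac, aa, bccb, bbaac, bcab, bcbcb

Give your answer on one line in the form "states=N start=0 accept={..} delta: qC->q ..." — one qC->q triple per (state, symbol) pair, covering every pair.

Fold the examples into a partial DFA from state 0: repeatedly fix the first undefined (state, symbol) met by the shortest-then-alphabetical prefix, trying targets in increasing order and rejecting any under which an Accept and a Reject string meet in one state with the same remainder; add a state when all current targets are rejected. Accepting states are where Accept strings end.
a: 0a undefined. 0a->0: ok.
b: 0b undefined. 0b->0: no, abb/baa meet in 0. Open state 1: 0b->1.
c: 0c undefined. 0c->0: ok.
ba: 1a undefined. 1a->0: ok.
bb: 1b undefined. 1b->0: no, abb/cc meet in 0. 1b->1: no, abb/b meet in 1. Open state 2: 1b->2.
bc: 1c undefined. 1c->0: ok.
bba: 2a undefined. 2a->0: no, bbab/b meet in 1. 2a->1: no, bbacca/cc meet in 0. 2a->2: ok.
bbb: 2b undefined. 2b->0: no, bbb/cc meet in 0. 2b->1: no, bbb/b meet in 1. 2b->2: ok.
bbc: 2c undefined. 2c->0: no, bbcaa/cc meet in 0. 2c->1: no, bbcaa/cc meet in 0. 2c->2: no, abb/bbaac meet in 2. Open state 3: 2c->3.
bbca: 3a undefined. 3a->0: no, bbcaa/cc meet in 0. 3a->1: no, bbcaa/cc meet in 0. 3a->2: ok.
bbcb: 3b undefined. 3b->0: no, bbcb/cc meet in 0. 3b->1: no, bbcb/b meet in 1. 3b->2: ok.
bbacc: 3c undefined. 3c->0: no, bbacca/cc meet in 0. 3c->1: no, bbacca/cc meet in 0. 3c->2: ok.
All examples now run through 4 states with every (state, symbol) defined. Accept strings end in {2}, Reject strings end in {0,1,3}; accept={2}.

states=4 start=0 accept={2} delta: 0a->0 0b->1 0c->0 1a->0 1b->2 1c->0 2a->2 2b->2 2c->3 3a->2 3b->2 3c->2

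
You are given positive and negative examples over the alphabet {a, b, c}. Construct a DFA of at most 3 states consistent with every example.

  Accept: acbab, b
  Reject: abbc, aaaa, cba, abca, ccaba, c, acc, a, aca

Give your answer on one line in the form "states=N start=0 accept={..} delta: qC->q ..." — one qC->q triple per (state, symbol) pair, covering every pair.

Fold the examples into a partial DFA from state 0: repeatedly fix the first undefined (state, symbol) met by the shortest-then-alphabetical prefix, trying targets in increasing order and rejecting any under which an Accept and a Reject string meet in one state with the same remainder; add a state when all current targets are rejected. Accepting states are where Accept strings end.
a: 0a undefined. 0a->0: ok.
b: 0b undefined. 0b->0: no, b/aaaa meet in 0. Open state 1: 0b->1.
c: 0c undefined. 0c->0: ok.
abb: 1b undefined. 1b->0: ok.
abc: 1c undefined. 1c->0: ok.
cba: 1a undefined. 1a->0: ok.
All examples now run through 2 states with every (state, symbol) defined. Accept strings end in {1}, Reject strings end in {0}; accept={1}.

states=2 start=0 accept={1} delta: 0a->0 0b->1 0c->0 1a->0 1b->0 1c->0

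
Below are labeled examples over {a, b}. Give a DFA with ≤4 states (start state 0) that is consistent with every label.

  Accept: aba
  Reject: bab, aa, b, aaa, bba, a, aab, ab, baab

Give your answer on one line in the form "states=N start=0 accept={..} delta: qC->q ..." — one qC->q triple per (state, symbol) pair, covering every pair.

State merging on the prefix tree: take the shortest (then alphabetical) example prefix whose next move is undefined and point that move at state 0, else 1, else 2, ...; a target is out if some Accept/Reject pair would then sit in one state with the same input left (inseparable). If every existing state is out, open a new one.
a: 0a undefined. 0a->0: ok.
b: 0b undefined. 0b->0: no, aba/bab meet in 0. Open state 1: 0b->1.
ba: 1a undefined. 1a->0: no, aba/aa meet in 0. 1a->1: no, aba/b meet in 1. Open state 2: 1a->2.
bb: 1b undefined. 1b->0: ok.
baa: 2a undefined. 2a->0: ok.
bab: 2b undefined. 2b->0: ok.
All examples now run through 3 states with every (state, symbol) defined. Accept strings end in {2}, Reject strings end in {0,1}; accept={2}.

states=3 start=0 accept={2} delta: 0a->0 0b->1 1a->2 1b->0 2a->0 2b->0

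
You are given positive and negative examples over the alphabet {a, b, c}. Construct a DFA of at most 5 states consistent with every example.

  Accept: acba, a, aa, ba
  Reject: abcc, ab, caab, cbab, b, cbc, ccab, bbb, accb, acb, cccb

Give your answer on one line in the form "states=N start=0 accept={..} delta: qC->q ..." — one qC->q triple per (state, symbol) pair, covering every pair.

states=2 start=0 accept={0} delta: 0a->0 0b->1 0c->0 1a->0 1b->0 1c->1

State merging on the prefix tree: take the shortest (then alphabetical) example prefix whose next move is undefined and point that move at state 0, else 1, else 2, ...; a target is out if some Accept/Reject pair would then sit in one state with the same input left (inseparable). If every existing state is out, open a new one.
a: 0a undefined. 0a->0: ok.
b: 0b undefined. 0b->0: no, a/ab meet in 0. Open state 1: 0b->1.
c: 0c undefined. 0c->0: ok.
ba: 1a undefined. 1a->0: ok.
bb: 1b undefined. 1b->0: ok.
abc: 1c undefined. 1c->0: no, acba/abcc meet in 0. 1c->1: ok.
All examples now run through 2 states with every (state, symbol) defined. Accept strings end in {0}, Reject strings end in {1}; accept={0}.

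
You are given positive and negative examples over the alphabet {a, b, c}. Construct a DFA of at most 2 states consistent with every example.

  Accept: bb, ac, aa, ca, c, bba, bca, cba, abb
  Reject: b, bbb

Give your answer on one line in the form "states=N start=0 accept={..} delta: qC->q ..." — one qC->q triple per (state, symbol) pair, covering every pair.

Grow the machine one transition at a time. Run the examples from 0; the earliest place one falls off (shortest prefix, ties alphabetical) gets sent to the lowest-numbered state that keeps every Accept/Reject pair distinguishable — a pair clashes when both reach the same state with identical unread suffix — and to a fresh state only if none does.
a: 0a undefined. 0a->0: ok.
b: 0b undefined. 0b->0: no, bb/b meet in 0. Open state 1: 0b->1.
c: 0c undefined. 0c->0: ok.
bb: 1b undefined. 1b->0: ok.
bc: 1c undefined. 1c->0: ok.
cba: 1a undefined. 1a->0: ok.
All examples now run through 2 states with every (state, symbol) defined. Accept strings end in {0}, Reject strings end in {1}; accept={0}.

states=2 start=0 accept={0} delta: 0a->0 0b->1 0c->0 1a->0 1b->0 1c->0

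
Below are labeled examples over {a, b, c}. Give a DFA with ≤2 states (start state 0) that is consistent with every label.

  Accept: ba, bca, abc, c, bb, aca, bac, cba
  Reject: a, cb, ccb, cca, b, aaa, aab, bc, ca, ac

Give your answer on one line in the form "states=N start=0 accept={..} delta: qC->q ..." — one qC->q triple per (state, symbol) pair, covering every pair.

Grow the machine one transition at a time. Run the examples from 0; the earliest place one falls off (shortest prefix, ties alphabetical) gets sent to the lowest-numbered state that keeps every Accept/Reject pair distinguishable — a pair clashes when both reach the same state with identical unread suffix — and to a fresh state only if none does.
a: 0a undefined. 0a->0: no, abc/bc meet in 0 with "bc" left. Open state 1: 0a->1.
b: 0b undefined. 0b->0: no, ba/a meet in 1. 0b->1: ok.
c: 0c undefined. 0c->0: ok.
aa: 1a undefined. 1a->0: ok.
ab: 1b undefined. 1b->0: ok.
ac: 1c undefined. 1c->0: no, ba/bc meet in 0. 1c->1: ok.
All examples now run through 2 states with every (state, symbol) defined. Accept strings end in {0}, Reject strings end in {1}; accept={0}.

states=2 start=0 accept={0} delta: 0a->1 0b->1 0c->0 1a->0 1b->0 1c->1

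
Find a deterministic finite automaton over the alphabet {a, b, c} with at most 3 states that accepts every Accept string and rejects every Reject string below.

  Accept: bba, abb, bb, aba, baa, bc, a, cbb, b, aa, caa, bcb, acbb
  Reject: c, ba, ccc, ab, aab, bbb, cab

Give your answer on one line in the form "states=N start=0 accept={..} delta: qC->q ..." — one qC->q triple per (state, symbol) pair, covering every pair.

states=3 start=0 accept={1,2} delta: 0a->1 0b->2 0c->0 1a->1 1b->0 1c->0 2a->0 2b->1 2c->2

Fold the examples into a partial DFA from state 0: repeatedly fix the first undefined (state, symbol) met by the shortest-then-alphabetical prefix, trying targets in increasing order and rejecting any under which an Accept and a Reject string meet in one state with the same remainder; add a state when all current targets are rejected. Accepting states are where Accept strings end.
a: 0a undefined. 0a->0: no, aba/ba meet in 0 with "ba" left. Open state 1: 0a->1.
b: 0b undefined. 0b->0: no, bba/ba meet in 1. 0b->1: no, abb/bbb meet in 1 with "bb" left. Open state 2: 0b->2.
c: 0c undefined. 0c->0: ok.
aa: 1a undefined. 1a->0: no, b/aab meet in 2. 1a->1: ok.
ab: 1b undefined. 1b->0: ok.
ac: 1c undefined. 1c->0: ok.
ba: 2a undefined. 2a->0: ok.
bb: 2b undefined. 2b->0: no, abb/bbb meet in 2. 2b->1: ok.
bc: 2c undefined. 2c->0: no, bc/c meet in 0. 2c->1: no, bcb/c meet in 0. 2c->2: ok.
All examples now run through 3 states with every (state, symbol) defined. Accept strings end in {1,2}, Reject strings end in {0}; accept={1,2}.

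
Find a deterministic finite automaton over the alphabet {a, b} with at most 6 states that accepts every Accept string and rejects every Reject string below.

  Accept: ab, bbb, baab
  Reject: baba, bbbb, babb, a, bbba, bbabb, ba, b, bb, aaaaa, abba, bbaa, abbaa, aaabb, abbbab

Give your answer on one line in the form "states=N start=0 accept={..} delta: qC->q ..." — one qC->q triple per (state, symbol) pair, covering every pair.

states=4 start=0 accept={0} delta: 0a->1 0b->2 1a->0 1b->0 2a->3 2b->1 3a->1 3b->0

State merging on the prefix tree: take the shortest (then alphabetical) example prefix whose next move is undefined and point that move at state 0, else 1, else 2, ...; a target is out if some Accept/Reject pair would then sit in one state with the same input left (inseparable). If every existing state is out, open a new one.
a: 0a undefined. 0a->0: no, ab/b meet in 0 with "b" left. Open state 1: 0a->1.
b: 0b undefined. 0b->0: no, bbb/bbbb meet in 0. 0b->1: no, ab/bb meet in 1 with "b" left. Open state 2: 0b->2.
aa: 1a undefined. 1a->0: ok.
ab: 1b undefined. 1b->0: ok.
ba: 2a undefined. 2a->0: no, ab/baba meet in 0. 2a->1: no, ab/abbaa meet in 0. 2a->2: no, bbb/babb meet in 2 with "bb" left. Open state 3: 2a->3.
bb: 2b undefined. 2b->0: no, ab/bbbb meet in 0. 2b->1: ok.
baa: 3a undefined. 3a->0: no, ab/abbaa meet in 0. 3a->1: ok.
bab: 3b undefined. 3b->0: ok.
All examples now run through 4 states with every (state, symbol) defined. Accept strings end in {0}, Reject strings end in {1,2,3}; accept={0}.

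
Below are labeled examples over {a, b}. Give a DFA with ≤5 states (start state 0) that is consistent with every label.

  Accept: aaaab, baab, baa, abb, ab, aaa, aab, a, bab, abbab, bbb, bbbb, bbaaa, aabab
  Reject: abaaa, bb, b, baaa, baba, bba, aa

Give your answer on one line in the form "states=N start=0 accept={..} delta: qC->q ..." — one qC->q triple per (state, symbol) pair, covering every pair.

states=5 start=0 accept={1} delta: 0a->1 0b->2 1a->3 1b->1 2a->3 2b->4 3a->1 3b->1 4a->2 4b->1

Grow the machine one transition at a time. Run the examples from 0; the earliest place one falls off (shortest prefix, ties alphabetical) gets sent to the lowest-numbered state that keeps every Accept/Reject pair distinguishable — a pair clashes when both reach the same state with identical unread suffix — and to a fresh state only if none does.
a: 0a undefined. 0a->0: no, aaaab/b meet in 0 with "b" left. Open state 1: 0a->1.
b: 0b undefined. 0b->0: no, baa/aa meet in 1 with "a" left. 0b->1: no, ab/bb meet in 1 with "b" left. Open state 2: 0b->2.
aa: 1a undefined. 1a->0: no, aaaab/b meet in 2. 1a->1: no, aaa/aa meet in 1. 1a->2: no, aab/bb meet in 2 with "b" left. Open state 3: 1a->3.
ab: 1b undefined. 1b->0: no, abb/b meet in 2. 1b->1: ok.
ba: 2a undefined. 2a->0: no, bab/b meet in 2. 2a->1: no, baa/baba meet in 3. 2a->2: no, baab/bb meet in 2 with "b" left. 2a->3: ok.
bb: 2b undefined. 2b->0: no, abb/bba meet in 1. 2b->1: no, abb/bb meet in 1. 2b->2: no, bbb/bb meet in 2. 2b->3: no, baa/bba meet in 3 with "a" left. Open state 4: 2b->4.
aaa: 3a undefined. 3a->0: no, aaaab/abaaa meet in 1. 3a->1: ok.
aab: 3b undefined. 3b->0: no, baab/baba meet in 1. 3b->1: ok.
bba: 4a undefined. 4a->0: no, bbaaa/abaaa meet in 3. 4a->1: no, aaaab/bba meet in 1. 4a->2: ok.
bbb: 4b undefined. 4b->0: no, bbbb/b meet in 2. 4b->1: ok.
All examples now run through 5 states with every (state, symbol) defined. Accept strings end in {1}, Reject strings end in {2,3,4}; accept={1}.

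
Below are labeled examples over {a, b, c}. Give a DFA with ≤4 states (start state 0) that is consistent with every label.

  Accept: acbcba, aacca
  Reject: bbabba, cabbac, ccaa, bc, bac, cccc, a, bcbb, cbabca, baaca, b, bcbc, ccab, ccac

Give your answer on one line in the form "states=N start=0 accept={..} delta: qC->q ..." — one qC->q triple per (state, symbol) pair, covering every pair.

State merging on the prefix tree: take the shortest (then alphabetical) example prefix whose next move is undefined and point that move at state 0, else 1, else 2, ...; a target is out if some Accept/Reject pair would then sit in one state with the same input left (inseparable). If every existing state is out, open a new one.
a: 0a undefined. 0a->0: ok.
b: 0b undefined. 0b->0: ok.
c: 0c undefined. 0c->0: no, acbcba/bbabba meet in 0. Open state 1: 0c->1.
ca: 1a undefined. 1a->0: ok.
cb: 1b undefined. 1b->0: no, acbcba/bbabba meet in 0. 1b->1: ok.
cc: 1c undefined. 1c->0: no, acbcba/bbabba meet in 0. 1c->1: no, acbcba/bbabba meet in 0. Open state 2: 1c->2.
cca: 2a undefined. 2a->0: no, aacca/bbabba meet in 0. 2a->1: no, aacca/cabbac meet in 1. 2a->2: no, aacca/ccaa meet in 2. Open state 3: 2a->3.
ccc: 2c undefined. 2c->0: ok.
ccaa: 3a undefined. 3a->0: ok.
ccab: 3b undefined. 3b->0: ok.
ccac: 3c undefined. 3c->0: ok.
acbcb: 2b undefined. 2b->0: no, acbcba/bbabba meet in 0. 2b->1: no, acbcba/bbabba meet in 0. 2b->2: ok.
All examples now run through 4 states with every (state, symbol) defined. Accept strings end in {3}, Reject strings end in {0,1,2}; accept={3}.

states=4 start=0 accept={3} delta: 0a->0 0b->0 0c->1 1a->0 1b->1 1c->2 2a->3 2b->2 2c->0 3a->0 3b->0 3c->0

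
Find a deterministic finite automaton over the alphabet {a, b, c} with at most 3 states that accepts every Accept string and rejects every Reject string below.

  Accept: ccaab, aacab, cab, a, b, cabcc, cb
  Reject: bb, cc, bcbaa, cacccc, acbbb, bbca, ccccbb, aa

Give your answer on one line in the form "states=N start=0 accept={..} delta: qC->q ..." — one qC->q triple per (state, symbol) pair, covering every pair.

states=3 start=0 accept={1} delta: 0a->1 0b->1 0c->2 1a->0 1b->0 1c->1 2a->0 2b->1 2c->0

State merging on the prefix tree: take the shortest (then alphabetical) example prefix whose next move is undefined and point that move at state 0, else 1, else 2, ...; a target is out if some Accept/Reject pair would then sit in one state with the same input left (inseparable). If every existing state is out, open a new one.
a: 0a undefined. 0a->0: no, a/aa meet in 0. Open state 1: 0a->1.
b: 0b undefined. 0b->0: no, b/bb meet in 0. 0b->1: ok.
c: 0c undefined. 0c->0: no, cab/bb meet in 1 with "b" left. 0c->1: no, cb/bb meet in 1 with "b" left. Open state 2: 0c->2.
aa: 1a undefined. 1a->0: ok.
ac: 1c undefined. 1c->0: no, a/bcbaa meet in 1. 1c->1: ok.
bb: 1b undefined. 1b->0: ok.
ca: 2a undefined. 2a->0: ok.
cb: 2b undefined. 2b->0: no, cb/bb meet in 0. 2b->1: ok.
cc: 2c undefined. 2c->0: ok.
All examples now run through 3 states with every (state, symbol) defined. Accept strings end in {1}, Reject strings end in {0}; accept={1}.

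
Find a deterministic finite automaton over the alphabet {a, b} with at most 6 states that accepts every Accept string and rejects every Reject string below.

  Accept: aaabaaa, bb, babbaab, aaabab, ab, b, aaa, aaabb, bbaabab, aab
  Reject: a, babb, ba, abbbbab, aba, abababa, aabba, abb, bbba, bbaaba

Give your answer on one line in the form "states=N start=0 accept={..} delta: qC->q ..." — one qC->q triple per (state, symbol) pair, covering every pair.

states=5 start=0 accept={0,3} delta: 0a->1 0b->0 1a->2 1b->3 2a->0 2b->0 3a->1 3b->4 4a->3 4b->3

Grow the machine one transition at a time. Run the examples from 0; the earliest place one falls off (shortest prefix, ties alphabetical) gets sent to the lowest-numbered state that keeps every Accept/Reject pair distinguishable — a pair clashes when both reach the same state with identical unread suffix — and to a fresh state only if none does.
a: 0a undefined. 0a->0: no, bb/abb meet in 0 with "bb" left. Open state 1: 0a->1.
b: 0b undefined. 0b->0: ok.
aa: 1a undefined. 1a->0: no, aaa/a meet in 1. 1a->1: no, aaa/a meet in 1. Open state 2: 1a->2.
ab: 1b undefined. 1b->0: no, bb/babb meet in 0. 1b->1: no, ab/a meet in 1. 1b->2: no, aaa/aba meet in 2 with "a" left. Open state 3: 1b->3.
aaa: 2a undefined. 2a->0: ok.
aab: 2b undefined. 2b->0: ok.
aba: 3a undefined. 3a->0: no, aaabaaa/aba meet in 0. 3a->1: ok.
abb: 3b undefined. 3b->0: no, aaabaaa/babb meet in 0. 3b->1: no, aaabaaa/abbbbab meet in 0. 3b->2: no, babbaab/abbbbab meet in 3. 3b->3: no, aaabab/babb meet in 3. Open state 4: 3b->4.
abbb: 4b undefined. 4b->0: no, aaabab/abbbbab meet in 3. 4b->1: no, aaabab/abbbbab meet in 3. 4b->2: no, aaabab/abbbbab meet in 3. 4b->3: ok.
babba: 4a undefined. 4a->0: no, aaabaaa/abbbbab meet in 0. 4a->1: no, aaabab/abbbbab meet in 3. 4a->2: no, aaabaaa/abbbbab meet in 0. 4a->3: ok.
All examples now run through 5 states with every (state, symbol) defined. Accept strings end in {0,3}, Reject strings end in {1,4}; accept={0,3}.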